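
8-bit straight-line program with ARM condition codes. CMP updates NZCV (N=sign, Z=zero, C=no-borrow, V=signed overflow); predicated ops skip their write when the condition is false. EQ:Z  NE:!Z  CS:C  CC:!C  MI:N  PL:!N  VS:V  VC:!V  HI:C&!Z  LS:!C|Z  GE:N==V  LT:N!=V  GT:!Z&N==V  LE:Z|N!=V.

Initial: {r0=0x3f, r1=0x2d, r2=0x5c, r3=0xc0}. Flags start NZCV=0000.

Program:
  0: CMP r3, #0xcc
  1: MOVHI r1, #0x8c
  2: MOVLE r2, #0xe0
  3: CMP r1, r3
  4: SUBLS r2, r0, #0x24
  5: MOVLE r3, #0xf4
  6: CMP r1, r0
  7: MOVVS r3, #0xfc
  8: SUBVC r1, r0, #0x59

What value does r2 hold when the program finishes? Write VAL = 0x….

0: ✓ CMP  NZCV=1000
1: · MOVHI
2: ✓ MOVLE  r2←0xe0
3: ✓ CMP  NZCV=0000
4: ✓ SUBLS  r2←0x1b
5: · MOVLE
6: ✓ CMP  NZCV=1000
7: · MOVVS
8: ✓ SUBVC  r1←0xe6

VAL = 0x1b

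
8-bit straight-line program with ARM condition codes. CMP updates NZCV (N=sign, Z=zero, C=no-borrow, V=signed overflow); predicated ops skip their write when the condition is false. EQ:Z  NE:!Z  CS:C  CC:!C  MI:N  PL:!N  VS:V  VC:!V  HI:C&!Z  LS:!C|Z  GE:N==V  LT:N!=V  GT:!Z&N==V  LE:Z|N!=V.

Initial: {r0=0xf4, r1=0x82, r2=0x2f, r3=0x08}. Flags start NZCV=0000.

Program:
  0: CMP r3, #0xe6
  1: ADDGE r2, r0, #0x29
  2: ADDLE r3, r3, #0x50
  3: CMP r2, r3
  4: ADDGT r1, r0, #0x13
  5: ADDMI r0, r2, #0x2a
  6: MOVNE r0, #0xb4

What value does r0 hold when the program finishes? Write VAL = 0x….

0: ✓ CMP  NZCV=0000
1: ✓ ADDGE  r2←0x1d
2: · ADDLE
3: ✓ CMP  NZCV=0010
4: ✓ ADDGT  r1←0x07
5: · ADDMI
6: ✓ MOVNE  r0←0xb4

VAL = 0xb4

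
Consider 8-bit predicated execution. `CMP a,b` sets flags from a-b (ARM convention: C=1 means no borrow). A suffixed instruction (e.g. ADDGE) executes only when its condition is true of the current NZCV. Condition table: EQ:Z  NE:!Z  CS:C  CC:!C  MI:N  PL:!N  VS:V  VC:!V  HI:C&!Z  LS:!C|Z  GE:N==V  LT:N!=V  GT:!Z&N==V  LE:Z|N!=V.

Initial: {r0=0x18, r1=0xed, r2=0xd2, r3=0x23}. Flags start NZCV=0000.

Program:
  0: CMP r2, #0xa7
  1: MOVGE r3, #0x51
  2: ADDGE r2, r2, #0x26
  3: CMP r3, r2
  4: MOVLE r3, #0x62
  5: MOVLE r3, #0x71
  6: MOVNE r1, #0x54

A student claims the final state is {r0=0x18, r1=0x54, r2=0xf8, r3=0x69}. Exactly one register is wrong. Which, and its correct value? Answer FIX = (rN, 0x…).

FIX = (r3, 0x51)

0: ✓ CMP  NZCV=0010
1: ✓ MOVGE  r3←0x51
2: ✓ ADDGE  r2←0xf8
3: ✓ CMP  NZCV=0000
4: · MOVLE
5: · MOVLE
6: ✓ MOVNE  r1←0x54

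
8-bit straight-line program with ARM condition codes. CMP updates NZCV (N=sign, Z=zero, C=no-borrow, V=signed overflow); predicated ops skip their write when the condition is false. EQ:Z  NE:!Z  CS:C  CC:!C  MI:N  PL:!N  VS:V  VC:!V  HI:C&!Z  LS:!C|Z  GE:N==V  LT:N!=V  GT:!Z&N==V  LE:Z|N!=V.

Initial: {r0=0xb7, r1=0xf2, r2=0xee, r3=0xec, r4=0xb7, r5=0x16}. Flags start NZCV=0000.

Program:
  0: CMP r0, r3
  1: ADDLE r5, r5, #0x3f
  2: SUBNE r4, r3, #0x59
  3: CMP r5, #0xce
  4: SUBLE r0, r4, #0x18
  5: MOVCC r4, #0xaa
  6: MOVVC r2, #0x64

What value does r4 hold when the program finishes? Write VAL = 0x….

VAL = 0xaa

0: ✓ CMP  NZCV=1000
1: ✓ ADDLE  r5←0x55
2: ✓ SUBNE  r4←0x93
3: ✓ CMP  NZCV=1001
4: · SUBLE
5: ✓ MOVCC  r4←0xaa
6: · MOVVC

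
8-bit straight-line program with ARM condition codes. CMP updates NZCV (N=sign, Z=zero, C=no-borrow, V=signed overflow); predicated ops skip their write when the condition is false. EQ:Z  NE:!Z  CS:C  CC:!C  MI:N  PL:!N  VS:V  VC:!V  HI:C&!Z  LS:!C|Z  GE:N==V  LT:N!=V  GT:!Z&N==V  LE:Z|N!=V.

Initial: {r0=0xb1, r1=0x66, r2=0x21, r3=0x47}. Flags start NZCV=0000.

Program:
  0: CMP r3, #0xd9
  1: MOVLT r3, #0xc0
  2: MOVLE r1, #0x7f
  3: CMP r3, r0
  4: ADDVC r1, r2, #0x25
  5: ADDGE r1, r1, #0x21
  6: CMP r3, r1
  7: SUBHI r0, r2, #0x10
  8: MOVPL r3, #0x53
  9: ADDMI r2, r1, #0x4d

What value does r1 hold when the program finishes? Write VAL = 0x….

[0] flags=0000 → (cmp)
[1] flags=0000 LT?F → skip
[2] flags=0000 LE?F → skip
[3] flags=1001 → (cmp)
[4] flags=1001 VC?F → skip
[5] flags=1001 GE?T → r1=0x87
[6] flags=1001 → (cmp)
[7] flags=1001 HI?F → skip
[8] flags=1001 PL?F → skip
[9] flags=1001 MI?T → r2=0xd4

VAL = 0x87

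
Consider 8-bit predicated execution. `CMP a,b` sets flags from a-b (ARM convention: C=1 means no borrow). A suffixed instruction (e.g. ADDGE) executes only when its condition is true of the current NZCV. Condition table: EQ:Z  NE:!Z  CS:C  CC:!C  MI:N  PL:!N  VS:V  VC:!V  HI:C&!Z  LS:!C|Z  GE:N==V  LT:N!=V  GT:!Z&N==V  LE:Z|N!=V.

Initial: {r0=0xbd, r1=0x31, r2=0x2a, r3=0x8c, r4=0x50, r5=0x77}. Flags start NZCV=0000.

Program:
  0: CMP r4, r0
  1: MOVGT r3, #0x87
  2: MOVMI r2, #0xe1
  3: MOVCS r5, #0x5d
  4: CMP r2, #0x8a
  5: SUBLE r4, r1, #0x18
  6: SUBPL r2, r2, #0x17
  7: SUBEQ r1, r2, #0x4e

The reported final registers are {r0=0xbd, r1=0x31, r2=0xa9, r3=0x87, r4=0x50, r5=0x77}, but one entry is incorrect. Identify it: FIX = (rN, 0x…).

FIX = (r2, 0xca)

0: ✓ CMP  NZCV=1001
1: ✓ MOVGT  r3←0x87
2: ✓ MOVMI  r2←0xe1
3: · MOVCS
4: ✓ CMP  NZCV=0010
5: · SUBLE
6: ✓ SUBPL  r2←0xca
7: · SUBEQ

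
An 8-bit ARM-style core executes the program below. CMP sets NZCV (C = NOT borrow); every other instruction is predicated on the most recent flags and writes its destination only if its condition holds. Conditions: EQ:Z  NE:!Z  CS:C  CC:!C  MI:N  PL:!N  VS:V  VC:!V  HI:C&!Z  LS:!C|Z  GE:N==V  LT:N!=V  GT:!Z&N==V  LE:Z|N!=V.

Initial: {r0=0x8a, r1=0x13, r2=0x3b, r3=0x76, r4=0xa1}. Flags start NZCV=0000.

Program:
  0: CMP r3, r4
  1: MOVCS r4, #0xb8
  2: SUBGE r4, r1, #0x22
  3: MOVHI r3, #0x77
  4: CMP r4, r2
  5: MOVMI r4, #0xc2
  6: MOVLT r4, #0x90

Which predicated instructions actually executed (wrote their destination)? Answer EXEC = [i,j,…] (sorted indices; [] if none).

[0] flags=1001 → (cmp)
[1] flags=1001 CS?F → skip
[2] flags=1001 GE?T → r4=0xf1
[3] flags=1001 HI?F → skip
[4] flags=1010 → (cmp)
[5] flags=1010 MI?T → r4=0xc2
[6] flags=1010 LT?T → r4=0x90

EXEC = [2,5,6]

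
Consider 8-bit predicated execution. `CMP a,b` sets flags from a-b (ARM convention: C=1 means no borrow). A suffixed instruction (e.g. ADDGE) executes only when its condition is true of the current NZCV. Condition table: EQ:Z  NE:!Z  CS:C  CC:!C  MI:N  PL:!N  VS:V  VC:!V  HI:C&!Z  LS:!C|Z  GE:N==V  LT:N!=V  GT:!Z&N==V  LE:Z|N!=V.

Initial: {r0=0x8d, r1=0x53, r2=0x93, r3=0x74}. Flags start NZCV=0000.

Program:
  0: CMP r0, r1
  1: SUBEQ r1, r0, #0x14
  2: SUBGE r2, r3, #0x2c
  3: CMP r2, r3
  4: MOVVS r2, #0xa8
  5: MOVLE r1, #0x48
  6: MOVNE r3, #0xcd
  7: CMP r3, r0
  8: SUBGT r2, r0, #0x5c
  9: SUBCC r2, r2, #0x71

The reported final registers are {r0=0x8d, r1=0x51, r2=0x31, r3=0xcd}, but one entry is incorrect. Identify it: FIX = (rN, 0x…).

[0] flags=0011 → (cmp)
[1] flags=0011 EQ?F → skip
[2] flags=0011 GE?F → skip
[3] flags=0011 → (cmp)
[4] flags=0011 VS?T → r2=0xa8
[5] flags=0011 LE?T → r1=0x48
[6] flags=0011 NE?T → r3=0xcd
[7] flags=0010 → (cmp)
[8] flags=0010 GT?T → r2=0x31
[9] flags=0010 CC?F → skip

FIX = (r1, 0x48)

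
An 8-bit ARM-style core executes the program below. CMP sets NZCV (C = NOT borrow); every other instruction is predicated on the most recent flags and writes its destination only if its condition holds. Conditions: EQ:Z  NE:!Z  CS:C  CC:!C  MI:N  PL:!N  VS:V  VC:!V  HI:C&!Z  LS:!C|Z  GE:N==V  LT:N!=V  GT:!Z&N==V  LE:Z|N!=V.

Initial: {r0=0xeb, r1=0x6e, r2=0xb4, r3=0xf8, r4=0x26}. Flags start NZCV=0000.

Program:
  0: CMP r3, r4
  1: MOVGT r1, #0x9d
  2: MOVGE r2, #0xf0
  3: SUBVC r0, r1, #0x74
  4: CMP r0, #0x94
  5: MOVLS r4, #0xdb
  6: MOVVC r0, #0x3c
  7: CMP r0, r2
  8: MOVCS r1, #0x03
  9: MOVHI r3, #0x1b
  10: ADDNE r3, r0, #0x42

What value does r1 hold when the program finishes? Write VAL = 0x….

[0] flags=1010 → (cmp)
[1] flags=1010 GT?F → skip
[2] flags=1010 GE?F → skip
[3] flags=1010 VC?T → r0=0xfa
[4] flags=0010 → (cmp)
[5] flags=0010 LS?F → skip
[6] flags=0010 VC?T → r0=0x3c
[7] flags=1001 → (cmp)
[8] flags=1001 CS?F → skip
[9] flags=1001 HI?F → skip
[10] flags=1001 NE?T → r3=0x7e

VAL = 0x6e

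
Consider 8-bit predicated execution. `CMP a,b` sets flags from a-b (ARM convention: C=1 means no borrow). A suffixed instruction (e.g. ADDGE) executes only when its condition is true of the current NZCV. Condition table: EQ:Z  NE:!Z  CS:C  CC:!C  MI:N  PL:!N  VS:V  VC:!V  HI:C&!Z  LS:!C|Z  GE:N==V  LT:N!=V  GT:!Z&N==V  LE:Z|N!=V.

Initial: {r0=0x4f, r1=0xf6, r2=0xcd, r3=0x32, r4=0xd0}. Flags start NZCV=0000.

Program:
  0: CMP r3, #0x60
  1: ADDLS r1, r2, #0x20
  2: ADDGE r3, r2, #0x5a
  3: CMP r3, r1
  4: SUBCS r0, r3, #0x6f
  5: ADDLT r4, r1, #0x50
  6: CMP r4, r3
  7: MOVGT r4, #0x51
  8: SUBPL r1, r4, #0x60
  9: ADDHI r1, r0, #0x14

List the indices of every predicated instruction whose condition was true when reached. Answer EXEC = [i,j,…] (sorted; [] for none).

EXEC = [1,9]

[0] flags=1000 → (cmp)
[1] flags=1000 LS?T → r1=0xed
[2] flags=1000 GE?F → skip
[3] flags=0000 → (cmp)
[4] flags=0000 CS?F → skip
[5] flags=0000 LT?F → skip
[6] flags=1010 → (cmp)
[7] flags=1010 GT?F → skip
[8] flags=1010 PL?F → skip
[9] flags=1010 HI?T → r1=0x63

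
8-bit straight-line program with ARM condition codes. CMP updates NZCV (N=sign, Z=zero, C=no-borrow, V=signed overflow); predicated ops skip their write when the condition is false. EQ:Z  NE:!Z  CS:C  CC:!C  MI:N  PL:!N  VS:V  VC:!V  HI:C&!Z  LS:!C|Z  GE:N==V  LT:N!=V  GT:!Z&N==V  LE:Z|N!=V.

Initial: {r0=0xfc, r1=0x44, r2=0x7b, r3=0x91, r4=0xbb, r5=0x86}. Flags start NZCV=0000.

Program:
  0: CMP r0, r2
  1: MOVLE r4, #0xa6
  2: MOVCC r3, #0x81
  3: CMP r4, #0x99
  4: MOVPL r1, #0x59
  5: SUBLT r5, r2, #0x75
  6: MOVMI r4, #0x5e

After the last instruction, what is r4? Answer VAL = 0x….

VAL = 0xa6

0: ✓ CMP  NZCV=1010
1: ✓ MOVLE  r4←0xa6
2: · MOVCC
3: ✓ CMP  NZCV=0010
4: ✓ MOVPL  r1←0x59
5: · SUBLT
6: · MOVMI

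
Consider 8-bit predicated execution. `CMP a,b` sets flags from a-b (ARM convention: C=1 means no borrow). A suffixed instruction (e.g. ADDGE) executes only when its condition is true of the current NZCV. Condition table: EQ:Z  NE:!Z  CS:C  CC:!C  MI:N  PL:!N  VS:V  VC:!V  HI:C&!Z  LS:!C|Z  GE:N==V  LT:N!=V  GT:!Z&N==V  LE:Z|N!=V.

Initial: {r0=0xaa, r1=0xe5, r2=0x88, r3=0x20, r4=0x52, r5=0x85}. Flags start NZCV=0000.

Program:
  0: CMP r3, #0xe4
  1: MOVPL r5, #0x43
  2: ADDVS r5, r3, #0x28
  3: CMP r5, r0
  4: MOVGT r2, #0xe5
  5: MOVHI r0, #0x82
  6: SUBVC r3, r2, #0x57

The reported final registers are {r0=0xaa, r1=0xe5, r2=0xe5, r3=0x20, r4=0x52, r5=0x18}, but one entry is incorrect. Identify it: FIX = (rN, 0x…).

FIX = (r5, 0x43)

[0] flags=0000 → (cmp)
[1] flags=0000 PL?T → r5=0x43
[2] flags=0000 VS?F → skip
[3] flags=1001 → (cmp)
[4] flags=1001 GT?T → r2=0xe5
[5] flags=1001 HI?F → skip
[6] flags=1001 VC?F → skip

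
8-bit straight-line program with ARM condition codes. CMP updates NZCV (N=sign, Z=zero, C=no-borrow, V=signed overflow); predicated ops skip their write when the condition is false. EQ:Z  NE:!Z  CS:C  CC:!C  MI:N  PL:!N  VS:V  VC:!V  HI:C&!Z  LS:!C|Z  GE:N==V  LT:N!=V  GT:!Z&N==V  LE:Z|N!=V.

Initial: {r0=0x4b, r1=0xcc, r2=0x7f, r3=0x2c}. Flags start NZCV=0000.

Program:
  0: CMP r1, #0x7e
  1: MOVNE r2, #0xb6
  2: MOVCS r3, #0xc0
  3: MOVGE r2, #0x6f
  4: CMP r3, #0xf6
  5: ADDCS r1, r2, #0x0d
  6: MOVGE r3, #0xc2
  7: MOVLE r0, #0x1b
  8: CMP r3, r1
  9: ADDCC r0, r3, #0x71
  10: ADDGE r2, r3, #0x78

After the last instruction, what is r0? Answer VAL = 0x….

VAL = 0x31

0: ✓ CMP  NZCV=0011
1: ✓ MOVNE  r2←0xb6
2: ✓ MOVCS  r3←0xc0
3: · MOVGE
4: ✓ CMP  NZCV=1000
5: · ADDCS
6: · MOVGE
7: ✓ MOVLE  r0←0x1b
8: ✓ CMP  NZCV=1000
9: ✓ ADDCC  r0←0x31
10: · ADDGE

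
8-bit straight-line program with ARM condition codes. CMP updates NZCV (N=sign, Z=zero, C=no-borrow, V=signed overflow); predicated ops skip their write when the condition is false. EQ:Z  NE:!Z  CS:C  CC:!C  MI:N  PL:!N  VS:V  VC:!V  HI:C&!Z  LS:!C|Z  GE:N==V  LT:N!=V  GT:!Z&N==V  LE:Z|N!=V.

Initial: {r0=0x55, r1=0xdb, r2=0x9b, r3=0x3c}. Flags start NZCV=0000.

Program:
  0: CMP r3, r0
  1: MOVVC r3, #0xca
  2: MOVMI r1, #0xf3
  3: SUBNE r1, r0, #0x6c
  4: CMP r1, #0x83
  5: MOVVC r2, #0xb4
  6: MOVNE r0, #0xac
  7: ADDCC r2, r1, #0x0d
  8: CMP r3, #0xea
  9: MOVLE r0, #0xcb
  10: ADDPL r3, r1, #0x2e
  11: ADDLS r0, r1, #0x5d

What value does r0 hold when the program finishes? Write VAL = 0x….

VAL = 0x46

[0] flags=1000 → (cmp)
[1] flags=1000 VC?T → r3=0xca
[2] flags=1000 MI?T → r1=0xf3
[3] flags=1000 NE?T → r1=0xe9
[4] flags=0010 → (cmp)
[5] flags=0010 VC?T → r2=0xb4
[6] flags=0010 NE?T → r0=0xac
[7] flags=0010 CC?F → skip
[8] flags=1000 → (cmp)
[9] flags=1000 LE?T → r0=0xcb
[10] flags=1000 PL?F → skip
[11] flags=1000 LS?T → r0=0x46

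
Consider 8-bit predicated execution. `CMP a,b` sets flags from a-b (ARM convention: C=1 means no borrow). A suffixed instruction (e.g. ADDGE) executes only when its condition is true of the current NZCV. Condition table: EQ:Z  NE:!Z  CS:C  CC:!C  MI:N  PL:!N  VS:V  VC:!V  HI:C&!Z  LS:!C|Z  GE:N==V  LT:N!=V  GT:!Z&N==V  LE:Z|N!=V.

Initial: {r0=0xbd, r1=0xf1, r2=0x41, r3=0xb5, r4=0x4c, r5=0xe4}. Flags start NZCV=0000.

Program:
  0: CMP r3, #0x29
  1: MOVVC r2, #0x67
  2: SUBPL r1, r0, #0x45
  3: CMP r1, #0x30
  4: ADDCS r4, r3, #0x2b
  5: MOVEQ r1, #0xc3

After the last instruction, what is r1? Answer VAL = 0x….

VAL = 0xf1

0: ✓ CMP  NZCV=1010
1: ✓ MOVVC  r2←0x67
2: · SUBPL
3: ✓ CMP  NZCV=1010
4: ✓ ADDCS  r4←0xe0
5: · MOVEQ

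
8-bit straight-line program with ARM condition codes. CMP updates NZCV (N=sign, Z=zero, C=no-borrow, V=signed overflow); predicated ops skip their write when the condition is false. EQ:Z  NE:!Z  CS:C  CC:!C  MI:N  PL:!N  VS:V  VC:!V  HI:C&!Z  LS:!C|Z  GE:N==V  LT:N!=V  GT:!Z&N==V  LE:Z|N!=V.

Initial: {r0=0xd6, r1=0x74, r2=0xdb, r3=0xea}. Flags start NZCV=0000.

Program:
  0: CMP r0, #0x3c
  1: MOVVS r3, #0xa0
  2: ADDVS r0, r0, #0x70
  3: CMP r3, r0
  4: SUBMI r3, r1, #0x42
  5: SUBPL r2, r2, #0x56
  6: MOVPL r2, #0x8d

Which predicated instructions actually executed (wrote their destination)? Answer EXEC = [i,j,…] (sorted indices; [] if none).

[0] flags=1010 → (cmp)
[1] flags=1010 VS?F → skip
[2] flags=1010 VS?F → skip
[3] flags=0010 → (cmp)
[4] flags=0010 MI?F → skip
[5] flags=0010 PL?T → r2=0x85
[6] flags=0010 PL?T → r2=0x8d

EXEC = [5,6]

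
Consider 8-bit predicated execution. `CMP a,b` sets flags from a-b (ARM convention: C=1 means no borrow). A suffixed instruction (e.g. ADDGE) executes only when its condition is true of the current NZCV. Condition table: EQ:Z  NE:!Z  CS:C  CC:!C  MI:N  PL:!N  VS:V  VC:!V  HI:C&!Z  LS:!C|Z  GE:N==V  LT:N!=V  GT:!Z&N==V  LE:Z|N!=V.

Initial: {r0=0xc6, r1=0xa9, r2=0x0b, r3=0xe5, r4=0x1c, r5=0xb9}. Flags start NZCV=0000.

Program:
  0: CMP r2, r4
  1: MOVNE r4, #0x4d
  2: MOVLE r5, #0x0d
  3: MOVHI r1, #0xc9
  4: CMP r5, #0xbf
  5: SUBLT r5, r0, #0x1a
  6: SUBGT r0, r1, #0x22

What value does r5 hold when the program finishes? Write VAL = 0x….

[0] flags=1000 → (cmp)
[1] flags=1000 NE?T → r4=0x4d
[2] flags=1000 LE?T → r5=0x0d
[3] flags=1000 HI?F → skip
[4] flags=0000 → (cmp)
[5] flags=0000 LT?F → skip
[6] flags=0000 GT?T → r0=0x87

VAL = 0x0d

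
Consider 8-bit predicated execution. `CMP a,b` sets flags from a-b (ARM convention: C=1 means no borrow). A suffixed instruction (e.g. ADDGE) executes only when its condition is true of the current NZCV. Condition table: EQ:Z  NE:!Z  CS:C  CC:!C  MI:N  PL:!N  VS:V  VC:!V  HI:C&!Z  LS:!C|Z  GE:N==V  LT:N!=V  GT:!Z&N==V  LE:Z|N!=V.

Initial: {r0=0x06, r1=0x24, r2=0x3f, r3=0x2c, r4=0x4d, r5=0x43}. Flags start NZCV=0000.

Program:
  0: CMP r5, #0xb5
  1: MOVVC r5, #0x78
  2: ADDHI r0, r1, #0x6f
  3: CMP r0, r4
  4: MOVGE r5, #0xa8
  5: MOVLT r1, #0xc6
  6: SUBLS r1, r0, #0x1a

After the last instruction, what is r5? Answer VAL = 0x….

VAL = 0x43

[0] flags=1001 → (cmp)
[1] flags=1001 VC?F → skip
[2] flags=1001 HI?F → skip
[3] flags=1000 → (cmp)
[4] flags=1000 GE?F → skip
[5] flags=1000 LT?T → r1=0xc6
[6] flags=1000 LS?T → r1=0xec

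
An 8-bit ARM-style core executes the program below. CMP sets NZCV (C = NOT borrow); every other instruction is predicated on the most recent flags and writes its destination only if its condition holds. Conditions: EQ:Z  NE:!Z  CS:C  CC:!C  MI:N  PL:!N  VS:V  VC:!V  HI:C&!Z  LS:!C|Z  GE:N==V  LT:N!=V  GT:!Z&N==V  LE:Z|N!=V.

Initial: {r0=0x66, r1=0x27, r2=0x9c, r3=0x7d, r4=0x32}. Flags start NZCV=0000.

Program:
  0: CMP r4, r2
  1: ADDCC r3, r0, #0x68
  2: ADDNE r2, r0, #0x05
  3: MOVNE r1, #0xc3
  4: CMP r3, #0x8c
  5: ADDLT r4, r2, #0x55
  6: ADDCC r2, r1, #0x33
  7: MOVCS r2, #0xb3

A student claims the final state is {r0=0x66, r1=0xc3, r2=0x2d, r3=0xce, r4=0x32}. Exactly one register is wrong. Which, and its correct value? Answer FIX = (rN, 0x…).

FIX = (r2, 0xb3)

0: ✓ CMP  NZCV=1001
1: ✓ ADDCC  r3←0xce
2: ✓ ADDNE  r2←0x6b
3: ✓ MOVNE  r1←0xc3
4: ✓ CMP  NZCV=0010
5: · ADDLT
6: · ADDCC
7: ✓ MOVCS  r2←0xb3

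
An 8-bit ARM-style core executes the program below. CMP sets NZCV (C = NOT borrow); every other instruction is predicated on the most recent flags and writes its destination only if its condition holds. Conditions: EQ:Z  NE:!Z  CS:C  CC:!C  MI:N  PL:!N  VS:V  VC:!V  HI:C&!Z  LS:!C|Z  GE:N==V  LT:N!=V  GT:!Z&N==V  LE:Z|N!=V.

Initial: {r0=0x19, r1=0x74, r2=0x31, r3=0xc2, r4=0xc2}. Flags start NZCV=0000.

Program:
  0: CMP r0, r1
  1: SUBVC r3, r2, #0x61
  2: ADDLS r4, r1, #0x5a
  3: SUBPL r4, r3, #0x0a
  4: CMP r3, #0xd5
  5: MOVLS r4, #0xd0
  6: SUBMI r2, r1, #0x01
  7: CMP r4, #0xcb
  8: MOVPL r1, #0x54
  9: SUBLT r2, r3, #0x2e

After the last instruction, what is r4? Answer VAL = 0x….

VAL = 0xd0

[0] flags=1000 → (cmp)
[1] flags=1000 VC?T → r3=0xd0
[2] flags=1000 LS?T → r4=0xce
[3] flags=1000 PL?F → skip
[4] flags=1000 → (cmp)
[5] flags=1000 LS?T → r4=0xd0
[6] flags=1000 MI?T → r2=0x73
[7] flags=0010 → (cmp)
[8] flags=0010 PL?T → r1=0x54
[9] flags=0010 LT?F → skip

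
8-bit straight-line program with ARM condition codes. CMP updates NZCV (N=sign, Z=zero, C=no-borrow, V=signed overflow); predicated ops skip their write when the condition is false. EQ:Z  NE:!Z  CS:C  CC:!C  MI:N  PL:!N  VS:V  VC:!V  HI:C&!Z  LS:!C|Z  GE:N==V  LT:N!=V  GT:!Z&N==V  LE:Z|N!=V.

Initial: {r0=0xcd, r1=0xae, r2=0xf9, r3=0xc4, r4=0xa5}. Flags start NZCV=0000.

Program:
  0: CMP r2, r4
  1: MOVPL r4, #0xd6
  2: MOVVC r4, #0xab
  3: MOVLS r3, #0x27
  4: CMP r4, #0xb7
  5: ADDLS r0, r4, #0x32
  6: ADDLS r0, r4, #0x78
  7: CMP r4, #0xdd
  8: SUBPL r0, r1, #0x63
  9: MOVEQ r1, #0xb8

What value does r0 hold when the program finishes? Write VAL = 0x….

[0] flags=0010 → (cmp)
[1] flags=0010 PL?T → r4=0xd6
[2] flags=0010 VC?T → r4=0xab
[3] flags=0010 LS?F → skip
[4] flags=1000 → (cmp)
[5] flags=1000 LS?T → r0=0xdd
[6] flags=1000 LS?T → r0=0x23
[7] flags=1000 → (cmp)
[8] flags=1000 PL?F → skip
[9] flags=1000 EQ?F → skip

VAL = 0x23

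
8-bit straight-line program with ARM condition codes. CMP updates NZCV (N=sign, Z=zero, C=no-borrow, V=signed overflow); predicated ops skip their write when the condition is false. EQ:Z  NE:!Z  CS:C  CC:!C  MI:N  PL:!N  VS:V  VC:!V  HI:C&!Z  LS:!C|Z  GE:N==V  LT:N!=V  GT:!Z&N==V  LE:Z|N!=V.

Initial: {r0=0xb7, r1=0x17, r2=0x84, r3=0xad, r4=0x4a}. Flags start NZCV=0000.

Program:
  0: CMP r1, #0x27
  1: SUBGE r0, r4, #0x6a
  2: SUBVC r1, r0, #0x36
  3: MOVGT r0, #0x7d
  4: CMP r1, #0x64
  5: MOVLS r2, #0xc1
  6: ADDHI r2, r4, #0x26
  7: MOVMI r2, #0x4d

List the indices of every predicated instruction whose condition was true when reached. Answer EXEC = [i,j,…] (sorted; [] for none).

EXEC = [2,6]

0: ✓ CMP  NZCV=1000
1: · SUBGE
2: ✓ SUBVC  r1←0x81
3: · MOVGT
4: ✓ CMP  NZCV=0011
5: · MOVLS
6: ✓ ADDHI  r2←0x70
7: · MOVMI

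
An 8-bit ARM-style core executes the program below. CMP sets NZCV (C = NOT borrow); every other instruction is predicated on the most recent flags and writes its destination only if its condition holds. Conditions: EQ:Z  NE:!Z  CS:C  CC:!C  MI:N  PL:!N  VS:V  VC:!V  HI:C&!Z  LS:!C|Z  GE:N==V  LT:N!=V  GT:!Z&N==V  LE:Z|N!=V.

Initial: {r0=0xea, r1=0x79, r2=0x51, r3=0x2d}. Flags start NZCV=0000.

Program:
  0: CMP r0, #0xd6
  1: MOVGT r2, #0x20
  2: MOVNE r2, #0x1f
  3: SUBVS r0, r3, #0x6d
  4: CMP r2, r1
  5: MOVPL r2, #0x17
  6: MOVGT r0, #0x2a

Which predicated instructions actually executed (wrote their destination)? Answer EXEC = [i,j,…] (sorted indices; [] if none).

EXEC = [1,2]

[0] flags=0010 → (cmp)
[1] flags=0010 GT?T → r2=0x20
[2] flags=0010 NE?T → r2=0x1f
[3] flags=0010 VS?F → skip
[4] flags=1000 → (cmp)
[5] flags=1000 PL?F → skip
[6] flags=1000 GT?F → skip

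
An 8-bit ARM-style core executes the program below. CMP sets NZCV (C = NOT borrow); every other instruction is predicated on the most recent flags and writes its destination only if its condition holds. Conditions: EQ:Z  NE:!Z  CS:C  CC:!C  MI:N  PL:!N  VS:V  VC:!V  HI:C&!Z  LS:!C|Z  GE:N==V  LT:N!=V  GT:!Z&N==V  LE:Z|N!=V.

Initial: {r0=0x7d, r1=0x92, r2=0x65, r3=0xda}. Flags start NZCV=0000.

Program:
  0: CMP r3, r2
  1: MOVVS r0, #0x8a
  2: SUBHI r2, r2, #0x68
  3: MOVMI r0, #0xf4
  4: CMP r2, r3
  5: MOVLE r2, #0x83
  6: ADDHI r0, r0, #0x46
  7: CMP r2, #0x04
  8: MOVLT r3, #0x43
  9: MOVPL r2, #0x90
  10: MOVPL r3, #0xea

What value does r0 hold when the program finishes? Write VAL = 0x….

[0] flags=0011 → (cmp)
[1] flags=0011 VS?T → r0=0x8a
[2] flags=0011 HI?T → r2=0xfd
[3] flags=0011 MI?F → skip
[4] flags=0010 → (cmp)
[5] flags=0010 LE?F → skip
[6] flags=0010 HI?T → r0=0xd0
[7] flags=1010 → (cmp)
[8] flags=1010 LT?T → r3=0x43
[9] flags=1010 PL?F → skip
[10] flags=1010 PL?F → skip

VAL = 0xd0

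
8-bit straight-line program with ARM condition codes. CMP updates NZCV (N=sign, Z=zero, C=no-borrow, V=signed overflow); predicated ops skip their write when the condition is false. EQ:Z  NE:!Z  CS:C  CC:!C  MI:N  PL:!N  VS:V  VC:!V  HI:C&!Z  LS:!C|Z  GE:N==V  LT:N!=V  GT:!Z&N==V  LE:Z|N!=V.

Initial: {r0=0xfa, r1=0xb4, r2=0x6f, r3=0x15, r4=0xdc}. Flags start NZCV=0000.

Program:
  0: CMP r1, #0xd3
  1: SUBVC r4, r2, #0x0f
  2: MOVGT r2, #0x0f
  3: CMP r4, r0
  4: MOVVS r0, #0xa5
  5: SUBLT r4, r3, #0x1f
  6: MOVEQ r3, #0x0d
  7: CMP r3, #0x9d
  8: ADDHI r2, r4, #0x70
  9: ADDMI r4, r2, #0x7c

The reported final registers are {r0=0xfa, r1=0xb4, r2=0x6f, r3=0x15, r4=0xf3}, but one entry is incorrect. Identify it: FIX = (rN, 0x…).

FIX = (r4, 0x60)

0: ✓ CMP  NZCV=1000
1: ✓ SUBVC  r4←0x60
2: · MOVGT
3: ✓ CMP  NZCV=0000
4: · MOVVS
5: · SUBLT
6: · MOVEQ
7: ✓ CMP  NZCV=0000
8: · ADDHI
9: · ADDMI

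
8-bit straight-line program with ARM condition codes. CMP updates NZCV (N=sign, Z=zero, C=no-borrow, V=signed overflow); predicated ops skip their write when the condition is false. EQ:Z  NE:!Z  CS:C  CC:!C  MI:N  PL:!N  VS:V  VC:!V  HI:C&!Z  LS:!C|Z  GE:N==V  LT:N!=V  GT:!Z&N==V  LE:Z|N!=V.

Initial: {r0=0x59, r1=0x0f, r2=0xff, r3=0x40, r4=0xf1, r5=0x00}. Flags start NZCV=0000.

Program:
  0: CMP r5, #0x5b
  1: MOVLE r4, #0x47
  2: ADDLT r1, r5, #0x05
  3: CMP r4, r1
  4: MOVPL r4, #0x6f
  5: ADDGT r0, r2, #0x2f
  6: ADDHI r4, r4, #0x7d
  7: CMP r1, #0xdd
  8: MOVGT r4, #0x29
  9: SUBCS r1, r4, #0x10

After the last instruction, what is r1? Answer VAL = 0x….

VAL = 0x05

0: ✓ CMP  NZCV=1000
1: ✓ MOVLE  r4←0x47
2: ✓ ADDLT  r1←0x05
3: ✓ CMP  NZCV=0010
4: ✓ MOVPL  r4←0x6f
5: ✓ ADDGT  r0←0x2e
6: ✓ ADDHI  r4←0xec
7: ✓ CMP  NZCV=0000
8: ✓ MOVGT  r4←0x29
9: · SUBCS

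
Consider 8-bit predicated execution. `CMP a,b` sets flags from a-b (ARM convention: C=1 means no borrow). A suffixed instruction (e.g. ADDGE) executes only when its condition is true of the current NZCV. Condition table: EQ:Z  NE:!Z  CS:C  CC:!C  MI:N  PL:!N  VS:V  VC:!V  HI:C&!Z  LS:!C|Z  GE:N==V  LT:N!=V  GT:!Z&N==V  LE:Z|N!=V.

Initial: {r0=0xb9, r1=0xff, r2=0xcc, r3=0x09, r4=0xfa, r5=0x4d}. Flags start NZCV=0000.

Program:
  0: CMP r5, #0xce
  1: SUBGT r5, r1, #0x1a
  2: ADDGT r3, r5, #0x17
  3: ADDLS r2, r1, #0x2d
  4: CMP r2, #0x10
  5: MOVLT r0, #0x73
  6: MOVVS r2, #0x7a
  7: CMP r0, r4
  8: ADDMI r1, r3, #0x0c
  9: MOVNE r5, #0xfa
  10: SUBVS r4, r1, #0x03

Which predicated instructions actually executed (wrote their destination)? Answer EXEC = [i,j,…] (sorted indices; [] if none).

[0] flags=0000 → (cmp)
[1] flags=0000 GT?T → r5=0xe5
[2] flags=0000 GT?T → r3=0xfc
[3] flags=0000 LS?T → r2=0x2c
[4] flags=0010 → (cmp)
[5] flags=0010 LT?F → skip
[6] flags=0010 VS?F → skip
[7] flags=1000 → (cmp)
[8] flags=1000 MI?T → r1=0x08
[9] flags=1000 NE?T → r5=0xfa
[10] flags=1000 VS?F → skip

EXEC = [1,2,3,8,9]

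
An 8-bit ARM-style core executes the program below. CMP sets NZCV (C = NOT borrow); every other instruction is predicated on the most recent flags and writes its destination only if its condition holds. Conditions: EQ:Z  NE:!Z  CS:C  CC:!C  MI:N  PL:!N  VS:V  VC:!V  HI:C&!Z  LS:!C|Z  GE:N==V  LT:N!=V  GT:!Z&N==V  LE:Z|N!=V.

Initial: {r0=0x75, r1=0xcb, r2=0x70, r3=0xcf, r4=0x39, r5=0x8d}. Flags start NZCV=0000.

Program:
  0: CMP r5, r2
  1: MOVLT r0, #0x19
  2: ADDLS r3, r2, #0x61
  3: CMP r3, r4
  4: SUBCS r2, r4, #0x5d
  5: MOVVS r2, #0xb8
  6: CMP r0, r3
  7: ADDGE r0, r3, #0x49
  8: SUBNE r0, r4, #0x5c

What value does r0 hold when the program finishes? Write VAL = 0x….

[0] flags=0011 → (cmp)
[1] flags=0011 LT?T → r0=0x19
[2] flags=0011 LS?F → skip
[3] flags=1010 → (cmp)
[4] flags=1010 CS?T → r2=0xdc
[5] flags=1010 VS?F → skip
[6] flags=0000 → (cmp)
[7] flags=0000 GE?T → r0=0x18
[8] flags=0000 NE?T → r0=0xdd

VAL = 0xdd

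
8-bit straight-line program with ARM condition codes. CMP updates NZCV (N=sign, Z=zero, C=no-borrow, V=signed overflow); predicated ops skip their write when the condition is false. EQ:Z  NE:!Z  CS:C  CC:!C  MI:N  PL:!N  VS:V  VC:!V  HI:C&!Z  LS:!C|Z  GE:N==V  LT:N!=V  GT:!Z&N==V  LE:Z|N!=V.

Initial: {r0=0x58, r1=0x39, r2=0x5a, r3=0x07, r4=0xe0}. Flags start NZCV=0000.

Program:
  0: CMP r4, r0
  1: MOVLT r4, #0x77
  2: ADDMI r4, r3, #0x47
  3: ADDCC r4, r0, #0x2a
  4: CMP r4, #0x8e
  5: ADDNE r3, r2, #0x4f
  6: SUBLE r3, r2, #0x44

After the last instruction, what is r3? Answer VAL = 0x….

0: ✓ CMP  NZCV=1010
1: ✓ MOVLT  r4←0x77
2: ✓ ADDMI  r4←0x4e
3: · ADDCC
4: ✓ CMP  NZCV=1001
5: ✓ ADDNE  r3←0xa9
6: · SUBLE

VAL = 0xa9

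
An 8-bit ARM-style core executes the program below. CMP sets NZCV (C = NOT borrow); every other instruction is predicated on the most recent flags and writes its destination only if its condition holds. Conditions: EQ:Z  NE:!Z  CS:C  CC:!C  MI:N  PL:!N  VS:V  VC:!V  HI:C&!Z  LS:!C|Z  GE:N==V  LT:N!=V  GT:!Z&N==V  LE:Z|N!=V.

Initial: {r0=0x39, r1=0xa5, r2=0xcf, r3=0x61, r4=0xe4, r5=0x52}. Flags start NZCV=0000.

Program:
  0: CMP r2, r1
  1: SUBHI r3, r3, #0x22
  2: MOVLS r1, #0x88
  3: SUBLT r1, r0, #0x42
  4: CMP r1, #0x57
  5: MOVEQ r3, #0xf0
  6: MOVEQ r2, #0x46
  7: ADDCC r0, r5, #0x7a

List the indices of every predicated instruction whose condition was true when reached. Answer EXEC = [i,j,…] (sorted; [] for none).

EXEC = [1]

[0] flags=0010 → (cmp)
[1] flags=0010 HI?T → r3=0x3f
[2] flags=0010 LS?F → skip
[3] flags=0010 LT?F → skip
[4] flags=0011 → (cmp)
[5] flags=0011 EQ?F → skip
[6] flags=0011 EQ?F → skip
[7] flags=0011 CC?F → skip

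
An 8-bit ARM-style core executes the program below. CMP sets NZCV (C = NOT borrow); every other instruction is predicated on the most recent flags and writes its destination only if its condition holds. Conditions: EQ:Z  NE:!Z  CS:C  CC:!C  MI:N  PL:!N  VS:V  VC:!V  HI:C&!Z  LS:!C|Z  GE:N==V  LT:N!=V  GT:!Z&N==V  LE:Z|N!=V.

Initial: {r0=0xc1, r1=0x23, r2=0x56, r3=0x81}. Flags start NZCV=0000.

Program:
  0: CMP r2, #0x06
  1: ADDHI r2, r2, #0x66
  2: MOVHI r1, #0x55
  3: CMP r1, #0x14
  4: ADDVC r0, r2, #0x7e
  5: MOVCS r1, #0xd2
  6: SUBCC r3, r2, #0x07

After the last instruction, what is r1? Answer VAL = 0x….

[0] flags=0010 → (cmp)
[1] flags=0010 HI?T → r2=0xbc
[2] flags=0010 HI?T → r1=0x55
[3] flags=0010 → (cmp)
[4] flags=0010 VC?T → r0=0x3a
[5] flags=0010 CS?T → r1=0xd2
[6] flags=0010 CC?F → skip

VAL = 0xd2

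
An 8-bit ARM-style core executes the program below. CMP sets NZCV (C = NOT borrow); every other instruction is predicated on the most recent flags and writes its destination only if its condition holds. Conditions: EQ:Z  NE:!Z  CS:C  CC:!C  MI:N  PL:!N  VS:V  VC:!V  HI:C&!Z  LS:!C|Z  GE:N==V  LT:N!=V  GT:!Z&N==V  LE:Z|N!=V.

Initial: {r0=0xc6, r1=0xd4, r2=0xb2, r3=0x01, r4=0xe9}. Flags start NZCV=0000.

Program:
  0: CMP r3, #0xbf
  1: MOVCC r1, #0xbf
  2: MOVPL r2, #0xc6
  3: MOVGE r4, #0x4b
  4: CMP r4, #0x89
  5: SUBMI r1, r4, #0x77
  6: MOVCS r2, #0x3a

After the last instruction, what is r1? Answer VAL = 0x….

VAL = 0xd4

[0] flags=0000 → (cmp)
[1] flags=0000 CC?T → r1=0xbf
[2] flags=0000 PL?T → r2=0xc6
[3] flags=0000 GE?T → r4=0x4b
[4] flags=1001 → (cmp)
[5] flags=1001 MI?T → r1=0xd4
[6] flags=1001 CS?F → skip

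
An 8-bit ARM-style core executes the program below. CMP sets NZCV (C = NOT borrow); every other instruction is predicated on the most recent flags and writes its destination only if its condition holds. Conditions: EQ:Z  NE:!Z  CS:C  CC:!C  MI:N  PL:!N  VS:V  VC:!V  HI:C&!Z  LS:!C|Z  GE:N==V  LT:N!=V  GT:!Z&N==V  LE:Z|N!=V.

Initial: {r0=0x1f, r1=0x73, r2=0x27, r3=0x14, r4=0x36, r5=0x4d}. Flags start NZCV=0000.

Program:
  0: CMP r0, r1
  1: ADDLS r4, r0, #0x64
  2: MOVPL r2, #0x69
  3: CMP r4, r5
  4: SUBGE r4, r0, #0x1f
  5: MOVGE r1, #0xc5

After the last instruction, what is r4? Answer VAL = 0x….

VAL = 0x83

0: ✓ CMP  NZCV=1000
1: ✓ ADDLS  r4←0x83
2: · MOVPL
3: ✓ CMP  NZCV=0011
4: · SUBGE
5: · MOVGE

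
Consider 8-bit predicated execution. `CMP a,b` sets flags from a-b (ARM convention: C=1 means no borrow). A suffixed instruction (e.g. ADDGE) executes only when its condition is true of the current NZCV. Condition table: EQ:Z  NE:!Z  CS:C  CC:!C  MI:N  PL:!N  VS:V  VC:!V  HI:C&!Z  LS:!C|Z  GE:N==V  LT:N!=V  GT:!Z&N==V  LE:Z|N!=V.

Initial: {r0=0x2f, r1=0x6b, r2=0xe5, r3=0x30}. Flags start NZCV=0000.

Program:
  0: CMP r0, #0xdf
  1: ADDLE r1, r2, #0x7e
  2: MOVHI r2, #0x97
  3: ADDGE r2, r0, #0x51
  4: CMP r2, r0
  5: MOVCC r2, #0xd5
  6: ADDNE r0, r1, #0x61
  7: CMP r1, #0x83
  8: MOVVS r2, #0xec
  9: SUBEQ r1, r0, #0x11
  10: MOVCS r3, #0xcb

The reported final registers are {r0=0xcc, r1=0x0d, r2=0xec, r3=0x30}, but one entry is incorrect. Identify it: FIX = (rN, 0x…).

FIX = (r1, 0x6b)

[0] flags=0000 → (cmp)
[1] flags=0000 LE?F → skip
[2] flags=0000 HI?F → skip
[3] flags=0000 GE?T → r2=0x80
[4] flags=0011 → (cmp)
[5] flags=0011 CC?F → skip
[6] flags=0011 NE?T → r0=0xcc
[7] flags=1001 → (cmp)
[8] flags=1001 VS?T → r2=0xec
[9] flags=1001 EQ?F → skip
[10] flags=1001 CS?F → skip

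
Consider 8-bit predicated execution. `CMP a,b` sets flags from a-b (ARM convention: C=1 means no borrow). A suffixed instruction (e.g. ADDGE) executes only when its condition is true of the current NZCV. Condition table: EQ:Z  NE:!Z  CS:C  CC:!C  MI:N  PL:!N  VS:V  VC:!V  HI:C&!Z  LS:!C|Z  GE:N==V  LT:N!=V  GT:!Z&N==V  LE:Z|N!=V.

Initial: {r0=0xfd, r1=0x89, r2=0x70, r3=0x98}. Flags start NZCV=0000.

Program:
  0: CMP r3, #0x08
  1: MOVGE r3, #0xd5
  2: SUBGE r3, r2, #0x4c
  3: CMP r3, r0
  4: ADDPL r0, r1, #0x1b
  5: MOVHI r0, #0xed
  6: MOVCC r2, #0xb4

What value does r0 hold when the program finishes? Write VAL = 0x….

0: ✓ CMP  NZCV=1010
1: · MOVGE
2: · SUBGE
3: ✓ CMP  NZCV=1000
4: · ADDPL
5: · MOVHI
6: ✓ MOVCC  r2←0xb4

VAL = 0xfd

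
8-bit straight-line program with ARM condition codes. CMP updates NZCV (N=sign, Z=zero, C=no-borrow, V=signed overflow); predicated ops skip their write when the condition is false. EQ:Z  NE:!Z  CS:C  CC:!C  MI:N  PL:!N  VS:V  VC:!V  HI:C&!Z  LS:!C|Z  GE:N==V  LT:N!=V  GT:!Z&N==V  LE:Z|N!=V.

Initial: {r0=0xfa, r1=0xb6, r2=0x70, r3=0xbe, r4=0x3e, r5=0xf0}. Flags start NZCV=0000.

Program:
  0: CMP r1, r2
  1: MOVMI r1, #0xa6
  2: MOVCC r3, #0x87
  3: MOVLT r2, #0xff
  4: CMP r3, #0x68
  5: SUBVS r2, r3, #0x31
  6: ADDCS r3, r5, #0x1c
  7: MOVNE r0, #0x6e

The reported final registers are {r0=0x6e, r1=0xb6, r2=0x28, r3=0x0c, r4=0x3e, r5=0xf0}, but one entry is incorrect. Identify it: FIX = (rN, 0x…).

0: ✓ CMP  NZCV=0011
1: · MOVMI
2: · MOVCC
3: ✓ MOVLT  r2←0xff
4: ✓ CMP  NZCV=0011
5: ✓ SUBVS  r2←0x8d
6: ✓ ADDCS  r3←0x0c
7: ✓ MOVNE  r0←0x6e

FIX = (r2, 0x8d)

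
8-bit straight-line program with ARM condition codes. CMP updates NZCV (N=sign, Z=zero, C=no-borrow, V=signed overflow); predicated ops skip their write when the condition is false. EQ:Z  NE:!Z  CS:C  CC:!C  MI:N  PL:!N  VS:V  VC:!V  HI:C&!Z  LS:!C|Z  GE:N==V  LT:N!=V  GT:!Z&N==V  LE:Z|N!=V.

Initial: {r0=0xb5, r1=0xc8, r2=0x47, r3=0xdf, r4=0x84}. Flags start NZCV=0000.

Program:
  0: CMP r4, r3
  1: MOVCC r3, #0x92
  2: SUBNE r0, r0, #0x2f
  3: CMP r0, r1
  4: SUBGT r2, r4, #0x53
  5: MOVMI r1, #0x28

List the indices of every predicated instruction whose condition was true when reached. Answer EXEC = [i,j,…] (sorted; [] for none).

0: ✓ CMP  NZCV=1000
1: ✓ MOVCC  r3←0x92
2: ✓ SUBNE  r0←0x86
3: ✓ CMP  NZCV=1000
4: · SUBGT
5: ✓ MOVMI  r1←0x28

EXEC = [1,2,5]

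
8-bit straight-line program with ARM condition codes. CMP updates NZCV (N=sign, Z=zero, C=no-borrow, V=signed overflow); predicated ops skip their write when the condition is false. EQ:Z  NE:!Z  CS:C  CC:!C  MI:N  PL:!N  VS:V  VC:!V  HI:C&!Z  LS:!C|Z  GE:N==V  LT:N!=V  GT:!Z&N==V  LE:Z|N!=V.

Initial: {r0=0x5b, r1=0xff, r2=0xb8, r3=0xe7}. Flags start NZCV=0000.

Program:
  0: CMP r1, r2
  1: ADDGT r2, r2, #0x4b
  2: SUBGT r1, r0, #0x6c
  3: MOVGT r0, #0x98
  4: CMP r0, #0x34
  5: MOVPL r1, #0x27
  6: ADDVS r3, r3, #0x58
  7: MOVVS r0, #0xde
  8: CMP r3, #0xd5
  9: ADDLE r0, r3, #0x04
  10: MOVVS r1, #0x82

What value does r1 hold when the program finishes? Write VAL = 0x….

VAL = 0x27

[0] flags=0010 → (cmp)
[1] flags=0010 GT?T → r2=0x03
[2] flags=0010 GT?T → r1=0xef
[3] flags=0010 GT?T → r0=0x98
[4] flags=0011 → (cmp)
[5] flags=0011 PL?T → r1=0x27
[6] flags=0011 VS?T → r3=0x3f
[7] flags=0011 VS?T → r0=0xde
[8] flags=0000 → (cmp)
[9] flags=0000 LE?F → skip
[10] flags=0000 VS?F → skip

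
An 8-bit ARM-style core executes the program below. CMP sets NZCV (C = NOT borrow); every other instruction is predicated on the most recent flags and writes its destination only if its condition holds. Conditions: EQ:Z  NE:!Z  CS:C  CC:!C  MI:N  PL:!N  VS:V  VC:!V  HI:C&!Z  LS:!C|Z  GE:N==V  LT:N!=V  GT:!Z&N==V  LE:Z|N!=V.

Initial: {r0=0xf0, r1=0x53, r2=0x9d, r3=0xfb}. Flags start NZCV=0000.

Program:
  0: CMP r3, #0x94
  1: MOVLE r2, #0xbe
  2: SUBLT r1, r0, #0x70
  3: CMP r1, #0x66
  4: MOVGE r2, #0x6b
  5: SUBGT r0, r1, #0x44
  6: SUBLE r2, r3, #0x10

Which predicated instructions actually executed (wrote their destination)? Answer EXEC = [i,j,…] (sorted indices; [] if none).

EXEC = [6]

[0] flags=0010 → (cmp)
[1] flags=0010 LE?F → skip
[2] flags=0010 LT?F → skip
[3] flags=1000 → (cmp)
[4] flags=1000 GE?F → skip
[5] flags=1000 GT?F → skip
[6] flags=1000 LE?T → r2=0xeb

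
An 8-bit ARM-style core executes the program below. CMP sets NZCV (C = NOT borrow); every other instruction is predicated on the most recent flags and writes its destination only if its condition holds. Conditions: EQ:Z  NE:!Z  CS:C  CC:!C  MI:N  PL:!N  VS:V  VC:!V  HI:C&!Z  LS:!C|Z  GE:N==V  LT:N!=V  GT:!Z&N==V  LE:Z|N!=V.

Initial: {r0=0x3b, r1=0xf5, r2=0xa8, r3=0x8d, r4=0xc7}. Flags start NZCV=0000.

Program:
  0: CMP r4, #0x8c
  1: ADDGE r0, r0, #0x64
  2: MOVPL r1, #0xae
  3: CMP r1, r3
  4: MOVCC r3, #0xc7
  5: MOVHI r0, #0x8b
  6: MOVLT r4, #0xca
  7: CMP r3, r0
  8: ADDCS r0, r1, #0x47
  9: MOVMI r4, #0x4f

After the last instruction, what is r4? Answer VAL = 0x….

0: ✓ CMP  NZCV=0010
1: ✓ ADDGE  r0←0x9f
2: ✓ MOVPL  r1←0xae
3: ✓ CMP  NZCV=0010
4: · MOVCC
5: ✓ MOVHI  r0←0x8b
6: · MOVLT
7: ✓ CMP  NZCV=0010
8: ✓ ADDCS  r0←0xf5
9: · MOVMI

VAL = 0xc7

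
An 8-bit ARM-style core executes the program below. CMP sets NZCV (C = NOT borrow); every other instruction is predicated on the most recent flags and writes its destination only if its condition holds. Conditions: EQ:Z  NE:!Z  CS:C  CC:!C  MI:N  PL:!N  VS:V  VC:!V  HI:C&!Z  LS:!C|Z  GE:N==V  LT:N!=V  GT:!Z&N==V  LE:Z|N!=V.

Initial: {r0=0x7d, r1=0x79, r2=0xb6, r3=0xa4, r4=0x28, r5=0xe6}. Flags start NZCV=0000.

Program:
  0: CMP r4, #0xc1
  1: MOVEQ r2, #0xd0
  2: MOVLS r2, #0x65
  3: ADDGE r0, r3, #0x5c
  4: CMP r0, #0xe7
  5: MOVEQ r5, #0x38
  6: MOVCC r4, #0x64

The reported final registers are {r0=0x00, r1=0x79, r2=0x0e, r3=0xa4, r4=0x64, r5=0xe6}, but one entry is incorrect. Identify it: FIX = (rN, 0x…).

0: ✓ CMP  NZCV=0000
1: · MOVEQ
2: ✓ MOVLS  r2←0x65
3: ✓ ADDGE  r0←0x00
4: ✓ CMP  NZCV=0000
5: · MOVEQ
6: ✓ MOVCC  r4←0x64

FIX = (r2, 0x65)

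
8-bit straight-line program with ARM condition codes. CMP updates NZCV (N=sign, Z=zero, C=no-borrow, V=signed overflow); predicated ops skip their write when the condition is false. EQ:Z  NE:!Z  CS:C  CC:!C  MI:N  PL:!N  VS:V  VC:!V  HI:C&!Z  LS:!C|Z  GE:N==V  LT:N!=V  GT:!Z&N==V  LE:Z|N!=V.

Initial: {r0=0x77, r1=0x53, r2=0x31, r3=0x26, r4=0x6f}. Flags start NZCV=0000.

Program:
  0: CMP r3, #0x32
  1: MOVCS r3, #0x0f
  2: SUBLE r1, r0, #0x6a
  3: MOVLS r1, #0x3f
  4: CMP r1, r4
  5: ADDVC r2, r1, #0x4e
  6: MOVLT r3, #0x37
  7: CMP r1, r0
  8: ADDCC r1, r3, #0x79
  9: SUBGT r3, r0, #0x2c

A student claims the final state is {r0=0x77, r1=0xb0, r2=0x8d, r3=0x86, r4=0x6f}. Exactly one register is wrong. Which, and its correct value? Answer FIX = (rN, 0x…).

0: ✓ CMP  NZCV=1000
1: · MOVCS
2: ✓ SUBLE  r1←0x0d
3: ✓ MOVLS  r1←0x3f
4: ✓ CMP  NZCV=1000
5: ✓ ADDVC  r2←0x8d
6: ✓ MOVLT  r3←0x37
7: ✓ CMP  NZCV=1000
8: ✓ ADDCC  r1←0xb0
9: · SUBGT

FIX = (r3, 0x37)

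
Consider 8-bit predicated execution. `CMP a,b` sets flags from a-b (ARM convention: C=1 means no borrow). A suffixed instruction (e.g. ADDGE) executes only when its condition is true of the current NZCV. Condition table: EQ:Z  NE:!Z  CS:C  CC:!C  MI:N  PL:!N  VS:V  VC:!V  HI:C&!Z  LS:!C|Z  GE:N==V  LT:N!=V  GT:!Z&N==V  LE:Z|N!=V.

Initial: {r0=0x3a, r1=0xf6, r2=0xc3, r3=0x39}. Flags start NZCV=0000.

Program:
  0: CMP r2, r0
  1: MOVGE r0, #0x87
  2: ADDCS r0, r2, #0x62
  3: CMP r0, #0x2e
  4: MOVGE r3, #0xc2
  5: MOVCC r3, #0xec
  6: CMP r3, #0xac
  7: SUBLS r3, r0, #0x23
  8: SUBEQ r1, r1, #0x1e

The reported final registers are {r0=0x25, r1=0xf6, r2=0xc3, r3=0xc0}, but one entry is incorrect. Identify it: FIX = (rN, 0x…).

0: ✓ CMP  NZCV=1010
1: · MOVGE
2: ✓ ADDCS  r0←0x25
3: ✓ CMP  NZCV=1000
4: · MOVGE
5: ✓ MOVCC  r3←0xec
6: ✓ CMP  NZCV=0010
7: · SUBLS
8: · SUBEQ

FIX = (r3, 0xec)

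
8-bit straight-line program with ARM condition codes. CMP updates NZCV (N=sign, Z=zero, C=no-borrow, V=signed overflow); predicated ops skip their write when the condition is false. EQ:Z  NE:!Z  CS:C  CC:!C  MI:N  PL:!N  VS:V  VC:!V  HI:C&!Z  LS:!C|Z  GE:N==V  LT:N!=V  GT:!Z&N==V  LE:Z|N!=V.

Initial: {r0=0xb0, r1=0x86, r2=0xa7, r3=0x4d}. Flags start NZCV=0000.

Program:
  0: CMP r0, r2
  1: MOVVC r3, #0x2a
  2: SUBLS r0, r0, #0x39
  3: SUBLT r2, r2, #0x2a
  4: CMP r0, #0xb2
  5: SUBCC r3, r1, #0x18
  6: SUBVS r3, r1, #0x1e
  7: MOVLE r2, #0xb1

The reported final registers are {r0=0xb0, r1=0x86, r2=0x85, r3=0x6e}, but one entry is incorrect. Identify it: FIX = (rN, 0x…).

FIX = (r2, 0xb1)

[0] flags=0010 → (cmp)
[1] flags=0010 VC?T → r3=0x2a
[2] flags=0010 LS?F → skip
[3] flags=0010 LT?F → skip
[4] flags=1000 → (cmp)
[5] flags=1000 CC?T → r3=0x6e
[6] flags=1000 VS?F → skip
[7] flags=1000 LE?T → r2=0xb1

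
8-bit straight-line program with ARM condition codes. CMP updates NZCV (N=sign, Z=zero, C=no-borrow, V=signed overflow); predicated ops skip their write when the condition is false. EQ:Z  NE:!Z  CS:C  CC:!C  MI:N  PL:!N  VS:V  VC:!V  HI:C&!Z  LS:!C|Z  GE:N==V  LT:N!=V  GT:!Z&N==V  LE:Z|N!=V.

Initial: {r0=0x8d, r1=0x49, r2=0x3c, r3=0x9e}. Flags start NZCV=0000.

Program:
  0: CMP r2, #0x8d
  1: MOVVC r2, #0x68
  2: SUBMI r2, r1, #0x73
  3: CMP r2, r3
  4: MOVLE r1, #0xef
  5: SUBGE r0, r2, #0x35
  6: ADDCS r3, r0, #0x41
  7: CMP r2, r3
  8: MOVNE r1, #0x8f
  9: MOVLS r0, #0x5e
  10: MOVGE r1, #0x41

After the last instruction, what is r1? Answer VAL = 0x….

0: ✓ CMP  NZCV=1001
1: · MOVVC
2: ✓ SUBMI  r2←0xd6
3: ✓ CMP  NZCV=0010
4: · MOVLE
5: ✓ SUBGE  r0←0xa1
6: ✓ ADDCS  r3←0xe2
7: ✓ CMP  NZCV=1000
8: ✓ MOVNE  r1←0x8f
9: ✓ MOVLS  r0←0x5e
10: · MOVGE

VAL = 0x8f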